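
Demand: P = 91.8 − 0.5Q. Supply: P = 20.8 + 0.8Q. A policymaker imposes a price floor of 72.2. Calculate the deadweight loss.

154.46

Competitive equilibrium: 91.8 − 0.5Q = 20.8 + 0.8Q → Q* = 54.6154, P* = 64.4923.
At the floor P = 72.2, quantity demanded = (91.8 − 72.2)/0.5 = 39.2.
Sellers' marginal cost at Q' = 39.2: 20.8 + 0.8·39.2 = 52.16.
ΔQ = 54.6154 − 39.2 = 15.4154; wedge = 72.2 − 52.16 = 20.04.
DWL = ½ × 15.4154 × 20.04 = 154.46.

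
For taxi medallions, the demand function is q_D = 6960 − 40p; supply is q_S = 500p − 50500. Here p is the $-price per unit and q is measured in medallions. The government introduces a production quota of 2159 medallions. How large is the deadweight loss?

In inverse form: demand p = 174 − 0.025q, supply p = 101 + 0.002q.
Competitive equilibrium: 174 − 0.025q = 101 + 0.002q → q* = 2703.7037, p* = 106.4074.
At q = 2159: demand price = 174 − 0.025·2159 = 120.025; supply price = 101 + 0.002·2159 = 105.318.
Δq = 2703.7037 − 2159 = 544.7037; wedge = 120.025 − 105.318 = 14.707.
Welfare loss = ½ × 544.7037 × 14.707 = $4005.48.

$4005.48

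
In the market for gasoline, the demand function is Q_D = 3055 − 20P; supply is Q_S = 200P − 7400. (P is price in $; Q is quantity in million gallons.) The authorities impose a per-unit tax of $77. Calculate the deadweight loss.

In inverse form: demand P = 152.75 − 0.05Q, supply P = 37 + 0.005Q.
Competitive equilibrium: 152.75 − 0.05Q = 37 + 0.005Q → Q* = 2104.5455, P* = 47.5227.
With the tax, the buyer price exceeds the seller price by 77: (152.75 − 0.05Q) − (37 + 0.005Q) = 77 → Q' = 704.5455.
ΔQ = 2104.5455 − 704.5455 = 1400; the wedge equals the tax, 77.
The triangle = ½ × 1400 × 77 = $53900 million.

$53900 million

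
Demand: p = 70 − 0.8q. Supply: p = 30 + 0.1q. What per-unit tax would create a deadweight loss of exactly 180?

18

Competitive equilibrium: 70 − 0.8q = 30 + 0.1q → q* = 44.4444, p* = 34.4444.
A tax t gives Δq = t/0.9 and wedge t, so DWL = t²/1.8.
t²/1.8 = 180 → t² = 324 → t = 18.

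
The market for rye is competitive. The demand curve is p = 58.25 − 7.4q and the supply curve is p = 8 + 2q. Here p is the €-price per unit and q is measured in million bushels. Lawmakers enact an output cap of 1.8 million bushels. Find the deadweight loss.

€59.09 million

Competitive equilibrium: 58.25 − 7.4q = 8 + 2q → q* = 5.3457, p* = 18.6915.
At q = 1.8: demand price = 58.25 − 7.4·1.8 = 44.93; supply price = 8 + 2·1.8 = 11.6.
Δq = 5.3457 − 1.8 = 3.5457; wedge = 44.93 − 11.6 = 33.33.
Deadweight loss = ½ × 3.5457 × 33.33 = €59.09 million.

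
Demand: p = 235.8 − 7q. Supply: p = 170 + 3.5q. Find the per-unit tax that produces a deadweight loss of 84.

Competitive equilibrium: 235.8 − 7q = 170 + 3.5q → q* = 6.2667, p* = 191.9333.
A tax t gives Δq = t/10.5 and wedge t, so DWL = t²/21.
t²/21 = 84 → t² = 1764 → t = 42.

42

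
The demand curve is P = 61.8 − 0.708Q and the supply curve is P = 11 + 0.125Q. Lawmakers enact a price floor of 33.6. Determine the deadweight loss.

Competitive equilibrium: 61.8 − 0.708Q = 11 + 0.125Q → Q* = 60.9844, P* = 18.623.
At the floor P = 33.6, quantity demanded = (61.8 − 33.6)/0.708 = 39.8305.
Sellers' marginal cost at Q' = 39.8305: 11 + 0.125·39.8305 = 15.9788.
ΔQ = 60.9844 − 39.8305 = 21.1539; wedge = 33.6 − 15.9788 = 17.6212.
The triangle = ½ × 21.1539 × 17.6212 = 186.38.

186.38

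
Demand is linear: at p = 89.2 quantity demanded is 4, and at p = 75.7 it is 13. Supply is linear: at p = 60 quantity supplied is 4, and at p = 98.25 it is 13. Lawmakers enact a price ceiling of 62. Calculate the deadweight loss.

Demand slope = (75.7 − 89.2)/(13 − 4) = −1.5, so p = 95.2 − 1.5q.
Supply slope = (98.25 − 60)/(13 − 4) = 4.25, so p = 43 + 4.25q.
Competitive equilibrium: 95.2 − 1.5q = 43 + 4.25q → q* = 9.0783, p* = 81.5826.
At the ceiling p = 62, quantity supplied = (62 − 43)/4.25 = 4.4706.
Willingness to pay at q' = 4.4706: 95.2 − 1.5·4.4706 = 88.4941.
Δq = 9.0783 − 4.4706 = 4.6077; wedge = 88.4941 − 62 = 26.4941.
Welfare loss = ½ × 4.6077 × 26.4941 = 61.04.

61.04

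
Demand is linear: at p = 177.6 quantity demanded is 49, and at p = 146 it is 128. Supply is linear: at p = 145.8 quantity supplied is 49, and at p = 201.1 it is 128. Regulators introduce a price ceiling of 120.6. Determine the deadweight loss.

Demand slope = (146 − 177.6)/(128 − 49) = −0.4, so p = 197.2 − 0.4q.
Supply slope = (201.1 − 145.8)/(128 − 49) = 0.7, so p = 111.5 + 0.7q.
Competitive equilibrium: 197.2 − 0.4q = 111.5 + 0.7q → q* = 77.9091, p* = 166.0364.
At the ceiling p = 120.6, quantity supplied = (120.6 − 111.5)/0.7 = 13.
Willingness to pay at q' = 13: 197.2 − 0.4·13 = 192.
Δq = 77.9091 − 13 = 64.9091; wedge = 192 − 120.6 = 71.4.
The triangle = ½ × 64.9091 × 71.4 = 2317.25.

2317.25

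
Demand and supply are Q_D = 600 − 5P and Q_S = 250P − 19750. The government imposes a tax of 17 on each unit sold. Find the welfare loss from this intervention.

In inverse form: demand P = 120 − 0.2Q, supply P = 79 + 0.004Q.
Competitive equilibrium: 120 − 0.2Q = 79 + 0.004Q → Q* = 200.9804, P* = 79.8039.
With the tax, the buyer price exceeds the seller price by 17: (120 − 0.2Q) − (79 + 0.004Q) = 17 → Q' = 117.6471.
ΔQ = 200.9804 − 117.6471 = 83.3333; the wedge equals the tax, 17.
Deadweight loss = ½ × 83.3333 × 17 = 708.33.

708.33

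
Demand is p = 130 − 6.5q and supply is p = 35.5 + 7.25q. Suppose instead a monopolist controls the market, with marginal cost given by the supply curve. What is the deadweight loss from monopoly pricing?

Competitive equilibrium: 130 − 6.5q = 35.5 + 7.25q → q* = 6.8727, p* = 85.3273.
Marginal revenue: MR = 130 − 13q. Set MR = MC: 130 − 13q = 35.5 + 7.25q → q_m = 4.6667.
Price p_m = 130 − 6.5·4.6667 = 99.6665; MC(q_m) = 35.5 + 7.25·4.6667 = 69.3336.
Competitive q* = 6.8727, so Δq = 2.206; wedge = 99.6665 − 69.3336 = 30.3329.
DWL = ½ × 2.206 × 30.3329 = 33.46.

33.46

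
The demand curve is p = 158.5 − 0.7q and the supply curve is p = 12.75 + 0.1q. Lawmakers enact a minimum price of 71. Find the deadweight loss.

1308.16

Competitive equilibrium: 158.5 − 0.7q = 12.75 + 0.1q → q* = 182.1875, p* = 30.9688.
At the floor p = 71, quantity demanded = (158.5 − 71)/0.7 = 125.
Sellers' marginal cost at q' = 125: 12.75 + 0.1·125 = 25.25.
Δq = 182.1875 − 125 = 57.1875; wedge = 71 − 25.25 = 45.75.
Welfare loss = ½ × 57.1875 × 45.75 = 1308.16.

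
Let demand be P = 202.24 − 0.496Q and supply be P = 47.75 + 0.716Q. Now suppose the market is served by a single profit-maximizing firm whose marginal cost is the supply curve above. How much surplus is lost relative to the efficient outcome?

830.34

Competitive equilibrium: 202.24 − 0.496Q = 47.75 + 0.716Q → Q* = 127.467, P* = 139.0164.
Marginal revenue: MR = 202.24 − 0.992Q. Set MR = MC: 202.24 − 0.992Q = 47.75 + 0.716Q → Q_m = 90.4508.
Price P_m = 202.24 − 0.496·90.4508 = 157.3764; MC(Q_m) = 47.75 + 0.716·90.4508 = 112.5128.
Competitive Q* = 127.467, so ΔQ = 37.0162; wedge = 157.3764 − 112.5128 = 44.8636.
DWL = ½ × 37.0162 × 44.8636 = 830.34.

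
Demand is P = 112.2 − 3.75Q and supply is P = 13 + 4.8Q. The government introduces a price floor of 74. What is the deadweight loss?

Competitive equilibrium: 112.2 − 3.75Q = 13 + 4.8Q → Q* = 11.6023, P* = 68.6912.
At the floor P = 74, quantity demanded = (112.2 − 74)/3.75 = 10.1867.
Sellers' marginal cost at Q' = 10.1867: 13 + 4.8·10.1867 = 61.8962.
ΔQ = 11.6023 − 10.1867 = 1.4156; wedge = 74 − 61.8962 = 12.1038.
The triangle = ½ × 1.4156 × 12.1038 = 8.57.

8.57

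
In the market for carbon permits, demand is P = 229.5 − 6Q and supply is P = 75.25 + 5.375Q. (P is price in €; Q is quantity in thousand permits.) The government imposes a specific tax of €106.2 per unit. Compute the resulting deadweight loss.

Competitive equilibrium: 229.5 − 6Q = 75.25 + 5.375Q → Q* = 13.56044, P* = 148.13736.
With the tax, the buyer price exceeds the seller price by 106.2: (229.5 − 6Q) − (75.25 + 5.375Q) = 106.2 → Q' = 4.22418.
ΔQ = 13.56044 − 4.22418 = 9.33626; the wedge equals the tax, 106.2.
Deadweight loss = ½ × 9.33626 × 106.2 = €495.76 thousand.

€495.76 thousand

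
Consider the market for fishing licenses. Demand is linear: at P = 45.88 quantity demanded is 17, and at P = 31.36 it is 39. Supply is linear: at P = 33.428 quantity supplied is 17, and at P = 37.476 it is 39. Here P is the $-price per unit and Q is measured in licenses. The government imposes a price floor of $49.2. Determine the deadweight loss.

$165.17

Demand slope = (31.36 − 45.88)/(39 − 17) = −0.66, so P = 57.1 − 0.66Q.
Supply slope = (37.476 − 33.428)/(39 − 17) = 0.184, so P = 30.3 + 0.184Q.
Competitive equilibrium: 57.1 − 0.66Q = 30.3 + 0.184Q → Q* = 31.7536, P* = 36.1427.
At the floor P = 49.2, quantity demanded = (57.1 − 49.2)/0.66 = 11.9697.
Sellers' marginal cost at Q' = 11.9697: 30.3 + 0.184·11.9697 = 32.5024.
ΔQ = 31.7536 − 11.9697 = 19.7839; wedge = 49.2 − 32.5024 = 16.6976.
Deadweight loss = ½ × 19.7839 × 16.6976 = $165.17.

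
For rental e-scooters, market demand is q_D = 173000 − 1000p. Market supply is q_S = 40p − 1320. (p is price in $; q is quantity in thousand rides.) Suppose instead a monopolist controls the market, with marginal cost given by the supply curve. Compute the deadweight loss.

In inverse form: demand p = 173 − 0.001q, supply p = 33 + 0.025q.
Competitive equilibrium: 173 − 0.001q = 33 + 0.025q → q* = 5384.6154, p* = 167.6154.
Marginal revenue: MR = 173 − 0.002q. Set MR = MC: 173 − 0.002q = 33 + 0.025q → q_m = 5185.1852.
Price p_m = 173 − 0.001·5185.1852 = 167.8148; MC(q_m) = 33 + 0.025·5185.1852 = 162.6296.
Competitive q* = 5384.6154, so Δq = 199.4302; wedge = 167.8148 − 162.6296 = 5.1852.
Deadweight loss = ½ × 199.4302 × 5.1852 = $517.04 thousand.

$517.04 thousand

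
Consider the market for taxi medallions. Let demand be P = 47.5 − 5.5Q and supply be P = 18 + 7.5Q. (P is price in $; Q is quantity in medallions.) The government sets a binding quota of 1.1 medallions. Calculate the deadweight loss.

$8.89

Competitive equilibrium: 47.5 − 5.5Q = 18 + 7.5Q → Q* = 2.2692, P* = 35.0192.
At Q = 1.1: demand price = 47.5 − 5.5·1.1 = 41.45; supply price = 18 + 7.5·1.1 = 26.25.
ΔQ = 2.2692 − 1.1 = 1.1692; wedge = 41.45 − 26.25 = 15.2.
Welfare loss = ½ × 1.1692 × 15.2 = $8.89.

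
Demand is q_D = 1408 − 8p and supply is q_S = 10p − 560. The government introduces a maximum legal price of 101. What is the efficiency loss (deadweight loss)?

781.25

In inverse form: demand p = 176 − 0.125q, supply p = 56 + 0.1q.
Competitive equilibrium: 176 − 0.125q = 56 + 0.1q → q* = 533.3333, p* = 109.3333.
At the ceiling p = 101, quantity supplied = (101 − 56)/0.1 = 450.
Willingness to pay at q' = 450: 176 − 0.125·450 = 119.75.
Δq = 533.3333 − 450 = 83.3333; wedge = 119.75 − 101 = 18.75.
The triangle = ½ × 83.3333 × 18.75 = 781.25.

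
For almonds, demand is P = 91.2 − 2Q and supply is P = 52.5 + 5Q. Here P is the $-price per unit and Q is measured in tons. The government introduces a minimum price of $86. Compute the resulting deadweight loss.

Competitive equilibrium: 91.2 − 2Q = 52.5 + 5Q → Q* = 5.5286, P* = 80.1429.
At the floor P = 86, quantity demanded = (91.2 − 86)/2 = 2.6.
Sellers' marginal cost at Q' = 2.6: 52.5 + 5·2.6 = 65.5.
ΔQ = 5.5286 − 2.6 = 2.9286; wedge = 86 − 65.5 = 20.5.
DWL = ½ × 2.9286 × 20.5 = $30.02.

$30.02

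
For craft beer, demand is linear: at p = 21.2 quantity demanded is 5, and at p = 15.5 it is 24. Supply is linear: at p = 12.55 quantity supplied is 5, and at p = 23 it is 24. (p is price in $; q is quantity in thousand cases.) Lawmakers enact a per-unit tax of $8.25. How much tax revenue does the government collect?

Demand slope = (15.5 − 21.2)/(24 − 5) = −0.3, so p = 22.7 − 0.3q.
Supply slope = (23 − 12.55)/(24 − 5) = 0.55, so p = 9.8 + 0.55q.
Competitive equilibrium: 22.7 − 0.3q = 9.8 + 0.55q → q* = 15.1765, p* = 18.1471.
With the tax, the buyer price exceeds the seller price by 8.25: (22.7 − 0.3q) − (9.8 + 0.55q) = 8.25 → q' = 5.4706.
Tax revenue = 8.25 × 5.4706 = $45.13 thousand.

$45.13 thousand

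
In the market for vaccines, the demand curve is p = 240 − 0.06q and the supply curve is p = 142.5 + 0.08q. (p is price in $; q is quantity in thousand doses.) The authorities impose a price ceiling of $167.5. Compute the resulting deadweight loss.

Competitive equilibrium: 240 − 0.06q = 142.5 + 0.08q → q* = 696.4286, p* = 198.2143.
At the ceiling p = 167.5, quantity supplied = (167.5 − 142.5)/0.08 = 312.5.
Willingness to pay at q' = 312.5: 240 − 0.06·312.5 = 221.25.
Δq = 696.4286 − 312.5 = 383.9286; wedge = 221.25 − 167.5 = 53.75.
DWL = ½ × 383.9286 × 53.75 = $10318.08 thousand.

$10318.08 thousand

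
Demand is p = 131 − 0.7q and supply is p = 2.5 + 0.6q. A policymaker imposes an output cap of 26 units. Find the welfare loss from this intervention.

3449.27

Competitive equilibrium: 131 − 0.7q = 2.5 + 0.6q → q* = 98.8462, p* = 61.8077.
At q = 26: demand price = 131 − 0.7·26 = 112.8; supply price = 2.5 + 0.6·26 = 18.1.
Δq = 98.8462 − 26 = 72.8462; wedge = 112.8 − 18.1 = 94.7.
Deadweight loss = ½ × 72.8462 × 94.7 = 3449.27.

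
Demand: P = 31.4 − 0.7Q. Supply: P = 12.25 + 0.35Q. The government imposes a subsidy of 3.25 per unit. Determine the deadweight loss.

Competitive equilibrium: 31.4 − 0.7Q = 12.25 + 0.35Q → Q* = 18.2381, P* = 18.6333.
The subsidy lowers effective supply by 3.25: P = 9 + 0.35Q.
New quantity: 31.4 − 0.7Q = 9 + 0.35Q → Q' = 21.3333.
Overproduction ΔQ = 21.3333 − 18.2381 = 3.0952; wedge = subsidy = 3.25.
The triangle = ½ × 3.0952 × 3.25 = 5.03.

5.03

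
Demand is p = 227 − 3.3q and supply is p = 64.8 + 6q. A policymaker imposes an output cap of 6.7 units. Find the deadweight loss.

Competitive equilibrium: 227 − 3.3q = 64.8 + 6q → q* = 17.4409, p* = 169.4452.
At q = 6.7: demand price = 227 − 3.3·6.7 = 204.89; supply price = 64.8 + 6·6.7 = 105.
Δq = 17.4409 − 6.7 = 10.7409; wedge = 204.89 − 105 = 99.89.
Welfare loss = ½ × 10.7409 × 99.89 = 536.45.

536.45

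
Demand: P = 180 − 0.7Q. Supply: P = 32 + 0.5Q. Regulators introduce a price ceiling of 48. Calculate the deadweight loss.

5005.07

Competitive equilibrium: 180 − 0.7Q = 32 + 0.5Q → Q* = 123.33333, P* = 93.66667.
At the ceiling P = 48, quantity supplied = (48 − 32)/0.5 = 32.
Willingness to pay at Q' = 32: 180 − 0.7·32 = 157.6.
ΔQ = 123.33333 − 32 = 91.33333; wedge = 157.6 − 48 = 109.6.
The triangle = ½ × 91.33333 × 109.6 = 5005.07.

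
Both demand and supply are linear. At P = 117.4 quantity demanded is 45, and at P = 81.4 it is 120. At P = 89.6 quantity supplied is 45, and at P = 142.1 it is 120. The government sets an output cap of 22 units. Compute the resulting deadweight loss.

Demand slope = (81.4 − 117.4)/(120 − 45) = −0.48, so P = 139 − 0.48Q.
Supply slope = (142.1 − 89.6)/(120 − 45) = 0.7, so P = 58.1 + 0.7Q.
Competitive equilibrium: 139 − 0.48Q = 58.1 + 0.7Q → Q* = 68.5593, P* = 106.0915.
At Q = 22: demand price = 139 − 0.48·22 = 128.44; supply price = 58.1 + 0.7·22 = 73.5.
ΔQ = 68.5593 − 22 = 46.5593; wedge = 128.44 − 73.5 = 54.94.
The triangle = ½ × 46.5593 × 54.94 = 1278.98.

1278.98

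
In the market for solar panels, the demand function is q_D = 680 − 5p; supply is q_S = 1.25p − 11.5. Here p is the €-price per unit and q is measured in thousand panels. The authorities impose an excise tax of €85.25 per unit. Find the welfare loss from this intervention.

€3633.78 thousand

In inverse form: demand p = 136 − 0.2q, supply p = 9.2 + 0.8q.
Competitive equilibrium: 136 − 0.2q = 9.2 + 0.8q → q* = 126.8, p* = 110.64.
With the tax, the buyer price exceeds the seller price by 85.25: (136 − 0.2q) − (9.2 + 0.8q) = 85.25 → q' = 41.55.
Δq = 126.8 − 41.55 = 85.25; the wedge equals the tax, 85.25.
DWL = ½ × 85.25 × 85.25 = €3633.78 thousand.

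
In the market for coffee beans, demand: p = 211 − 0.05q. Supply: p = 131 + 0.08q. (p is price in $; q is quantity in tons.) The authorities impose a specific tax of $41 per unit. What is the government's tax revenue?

Competitive equilibrium: 211 − 0.05q = 131 + 0.08q → q* = 615.3846, p* = 180.2308.
With the tax, the buyer price exceeds the seller price by 41: (211 − 0.05q) − (131 + 0.08q) = 41 → q' = 300.
Tax revenue = 41 × 300 = $12300.

$12300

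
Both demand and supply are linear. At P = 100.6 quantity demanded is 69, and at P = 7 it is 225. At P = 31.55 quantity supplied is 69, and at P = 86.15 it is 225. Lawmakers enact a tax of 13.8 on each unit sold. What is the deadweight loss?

100.23

Demand slope = (7 − 100.6)/(225 − 69) = −0.6, so P = 142 − 0.6Q.
Supply slope = (86.15 − 31.55)/(225 − 69) = 0.35, so P = 7.4 + 0.35Q.
Competitive equilibrium: 142 − 0.6Q = 7.4 + 0.35Q → Q* = 141.6842, P* = 56.9895.
With the tax, the buyer price exceeds the seller price by 13.8: (142 − 0.6Q) − (7.4 + 0.35Q) = 13.8 → Q' = 127.1579.
ΔQ = 141.6842 − 127.1579 = 14.5263; the wedge equals the tax, 13.8.
Welfare loss = ½ × 14.5263 × 13.8 = 100.23.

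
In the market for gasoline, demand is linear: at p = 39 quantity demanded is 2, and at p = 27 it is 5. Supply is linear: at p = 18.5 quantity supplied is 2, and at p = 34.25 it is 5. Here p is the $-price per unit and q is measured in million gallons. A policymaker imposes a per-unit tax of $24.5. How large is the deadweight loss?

$32.45 million

Demand slope = (27 − 39)/(5 − 2) = −4, so p = 47 − 4q.
Supply slope = (34.25 − 18.5)/(5 − 2) = 5.25, so p = 8 + 5.25q.
Competitive equilibrium: 47 − 4q = 8 + 5.25q → q* = 4.2162, p* = 30.1351.
With the tax, the buyer price exceeds the seller price by 24.5: (47 − 4q) − (8 + 5.25q) = 24.5 → q' = 1.5676.
Δq = 4.2162 − 1.5676 = 2.6486; the wedge equals the tax, 24.5.
Deadweight loss = ½ × 2.6486 × 24.5 = $32.45 million.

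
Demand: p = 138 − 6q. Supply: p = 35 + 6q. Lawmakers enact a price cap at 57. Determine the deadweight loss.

145.04

Competitive equilibrium: 138 − 6q = 35 + 6q → q* = 8.5833, p* = 86.5.
At the ceiling p = 57, quantity supplied = (57 − 35)/6 = 3.6667.
Willingness to pay at q' = 3.6667: 138 − 6·3.6667 = 115.9998.
Δq = 8.5833 − 3.6667 = 4.9166; wedge = 115.9998 − 57 = 58.9998.
Welfare loss = ½ × 4.9166 × 58.9998 = 145.04.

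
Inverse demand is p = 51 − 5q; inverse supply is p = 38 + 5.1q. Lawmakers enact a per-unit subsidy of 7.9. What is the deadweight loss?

Competitive equilibrium: 51 − 5q = 38 + 5.1q → q* = 1.2871, p* = 44.5644.
The subsidy lowers effective supply by 7.9: p = 30.1 + 5.1q.
New quantity: 51 − 5q = 30.1 + 5.1q → q' = 2.0693.
Overproduction Δq = 2.0693 − 1.2871 = 0.7822; wedge = subsidy = 7.9.
Deadweight loss = ½ × 0.7822 × 7.9 = 3.09.

3.09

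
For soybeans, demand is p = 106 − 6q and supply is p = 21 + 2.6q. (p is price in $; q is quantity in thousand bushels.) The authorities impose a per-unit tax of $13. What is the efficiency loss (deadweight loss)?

Competitive equilibrium: 106 − 6q = 21 + 2.6q → q* = 9.8837, p* = 46.6977.
With the tax, the buyer price exceeds the seller price by 13: (106 − 6q) − (21 + 2.6q) = 13 → q' = 8.3721.
Δq = 9.8837 − 8.3721 = 1.5116; the wedge equals the tax, 13.
Welfare loss = ½ × 1.5116 × 13 = $9.83 thousand.

$9.83 thousand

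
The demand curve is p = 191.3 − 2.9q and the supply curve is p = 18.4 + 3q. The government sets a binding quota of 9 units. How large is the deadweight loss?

Competitive equilibrium: 191.3 − 2.9q = 18.4 + 3q → q* = 29.30508, p* = 106.31525.
At q = 9: demand price = 191.3 − 2.9·9 = 165.2; supply price = 18.4 + 3·9 = 45.4.
Δq = 29.30508 − 9 = 20.30508; wedge = 165.2 − 45.4 = 119.8.
Deadweight loss = ½ × 20.30508 × 119.8 = 1216.27.

1216.27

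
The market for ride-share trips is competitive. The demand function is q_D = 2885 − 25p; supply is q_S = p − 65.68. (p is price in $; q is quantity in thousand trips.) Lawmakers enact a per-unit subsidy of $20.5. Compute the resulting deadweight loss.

In inverse form: demand p = 115.4 − 0.04q, supply p = 65.68 + q.
Competitive equilibrium: 115.4 − 0.04q = 65.68 + q → q* = 47.8077, p* = 113.4877.
The subsidy lowers effective supply by 20.5: p = 45.18 + q.
New quantity: 115.4 − 0.04q = 45.18 + q → q' = 67.5192.
Overproduction Δq = 67.5192 − 47.8077 = 19.7115; wedge = subsidy = 20.5.
Deadweight loss = ½ × 19.7115 × 20.5 = $202.04 thousand.

$202.04 thousand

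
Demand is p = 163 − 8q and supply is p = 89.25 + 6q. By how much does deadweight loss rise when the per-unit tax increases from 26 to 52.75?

75.23

Competitive equilibrium: 163 − 8q = 89.25 + 6q → q* = 5.2679, p* = 120.8571.
For a per-unit tax t: Δq = t/14, so DWL = ½·t·(t/14) = t²/28.
At t = 26: DWL = 24.143. At t = 52.75: DWL = 99.377.
Increase = 99.377 − 24.143 = 75.23.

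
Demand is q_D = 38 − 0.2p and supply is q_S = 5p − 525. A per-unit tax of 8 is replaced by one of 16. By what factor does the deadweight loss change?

4

In inverse form: demand p = 190 − 5q, supply p = 105 + 0.2q.
Competitive equilibrium: 190 − 5q = 105 + 0.2q → q* = 16.3462, p* = 108.2692.
For a per-unit tax t: Δq = t/5.2, so DWL = ½·t·(t/5.2) = t²/10.4.
At t = 8: DWL = 6.154. At t = 16: DWL = 24.615.
Ratio = (16/8)² = 4.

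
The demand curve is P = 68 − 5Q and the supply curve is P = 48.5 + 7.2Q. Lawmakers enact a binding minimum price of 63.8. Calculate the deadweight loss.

3.51

Competitive equilibrium: 68 − 5Q = 48.5 + 7.2Q → Q* = 1.5984, P* = 60.0082.
At the floor P = 63.8, quantity demanded = (68 − 63.8)/5 = 0.84.
Sellers' marginal cost at Q' = 0.84: 48.5 + 7.2·0.84 = 54.548.
ΔQ = 1.5984 − 0.84 = 0.7584; wedge = 63.8 − 54.548 = 9.252.
Welfare loss = ½ × 0.7584 × 9.252 = 3.51.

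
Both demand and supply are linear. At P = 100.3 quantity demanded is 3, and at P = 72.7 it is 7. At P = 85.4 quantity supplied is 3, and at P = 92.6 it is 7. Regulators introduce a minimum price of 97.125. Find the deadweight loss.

6.82

Demand slope = (72.7 − 100.3)/(7 − 3) = −6.9, so P = 121 − 6.9Q.
Supply slope = (92.6 − 85.4)/(7 − 3) = 1.8, so P = 80 + 1.8Q.
Competitive equilibrium: 121 − 6.9Q = 80 + 1.8Q → Q* = 4.7126, P* = 88.4828.
At the floor P = 97.125, quantity demanded = (121 − 97.125)/6.9 = 3.4601.
Sellers' marginal cost at Q' = 3.4601: 80 + 1.8·3.4601 = 86.2282.
ΔQ = 4.7126 − 3.4601 = 1.2525; wedge = 97.125 − 86.2282 = 10.8968.
DWL = ½ × 1.2525 × 10.8968 = 6.82.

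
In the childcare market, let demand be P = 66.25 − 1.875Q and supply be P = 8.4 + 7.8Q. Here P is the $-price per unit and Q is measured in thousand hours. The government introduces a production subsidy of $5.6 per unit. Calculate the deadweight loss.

$1.62 thousand

Competitive equilibrium: 66.25 − 1.875Q = 8.4 + 7.8Q → Q* = 5.9793, P* = 55.0388.
The subsidy lowers effective supply by 5.6: P = 2.8 + 7.8Q.
New quantity: 66.25 − 1.875Q = 2.8 + 7.8Q → Q' = 6.5581.
Overproduction ΔQ = 6.5581 − 5.9793 = 0.5788; wedge = subsidy = 5.6.
Deadweight loss = ½ × 0.5788 × 5.6 = $1.62 thousand.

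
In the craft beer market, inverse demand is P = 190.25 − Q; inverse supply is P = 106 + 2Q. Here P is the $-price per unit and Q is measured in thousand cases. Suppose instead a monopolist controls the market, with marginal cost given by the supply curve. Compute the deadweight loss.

Competitive equilibrium: 190.25 − Q = 106 + 2Q → Q* = 28.0833, P* = 162.1667.
Marginal revenue: MR = 190.25 − 2Q. Set MR = MC: 190.25 − 2Q = 106 + 2Q → Q_m = 21.0625.
Price P_m = 190.25 − 1·21.0625 = 169.1875; MC(Q_m) = 106 + 2·21.0625 = 148.125.
Competitive Q* = 28.0833, so ΔQ = 7.0208; wedge = 169.1875 − 148.125 = 21.0625.
The triangle = ½ × 7.0208 × 21.0625 = $73.94 thousand.

$73.94 thousand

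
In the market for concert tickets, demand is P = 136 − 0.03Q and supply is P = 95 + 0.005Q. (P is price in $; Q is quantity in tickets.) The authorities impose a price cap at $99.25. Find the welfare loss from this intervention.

Competitive equilibrium: 136 − 0.03Q = 95 + 0.005Q → Q* = 1171.4286, P* = 100.8571.
At the ceiling P = 99.25, quantity supplied = (99.25 − 95)/0.005 = 850.
Willingness to pay at Q' = 850: 136 − 0.03·850 = 110.5.
ΔQ = 1171.4286 − 850 = 321.4286; wedge = 110.5 − 99.25 = 11.25.
The triangle = ½ × 321.4286 × 11.25 = $1808.04.

$1808.04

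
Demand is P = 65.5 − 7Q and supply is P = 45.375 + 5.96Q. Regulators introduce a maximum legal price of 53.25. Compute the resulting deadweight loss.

Competitive equilibrium: 65.5 − 7Q = 45.375 + 5.96Q → Q* = 1.5529, P* = 54.63.
At the ceiling P = 53.25, quantity supplied = (53.25 − 45.375)/5.96 = 1.3213.
Willingness to pay at Q' = 1.3213: 65.5 − 7·1.3213 = 56.2509.
ΔQ = 1.5529 − 1.3213 = 0.2316; wedge = 56.2509 − 53.25 = 3.0009.
Deadweight loss = ½ × 0.2316 × 3.0009 = 0.35.

0.35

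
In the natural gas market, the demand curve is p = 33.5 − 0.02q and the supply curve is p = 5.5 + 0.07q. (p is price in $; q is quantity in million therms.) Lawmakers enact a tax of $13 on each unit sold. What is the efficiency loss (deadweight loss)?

Competitive equilibrium: 33.5 − 0.02q = 5.5 + 0.07q → q* = 311.1111, p* = 27.2778.
With the tax, the buyer price exceeds the seller price by 13: (33.5 − 0.02q) − (5.5 + 0.07q) = 13 → q' = 166.6667.
Δq = 311.1111 − 166.6667 = 144.4444; the wedge equals the tax, 13.
DWL = ½ × 144.4444 × 13 = $938.89 million.

$938.89 million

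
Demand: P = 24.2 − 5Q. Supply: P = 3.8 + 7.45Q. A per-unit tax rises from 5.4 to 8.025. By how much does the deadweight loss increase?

Competitive equilibrium: 24.2 − 5Q = 3.8 + 7.45Q → Q* = 1.6386, P* = 16.0072.
For a per-unit tax t: ΔQ = t/12.45, so DWL = ½·t·(t/12.45) = t²/24.9.
At t = 5.4: DWL = 1.171. At t = 8.025: DWL = 2.586.
Increase = 2.586 − 1.171 = 1.42.

1.42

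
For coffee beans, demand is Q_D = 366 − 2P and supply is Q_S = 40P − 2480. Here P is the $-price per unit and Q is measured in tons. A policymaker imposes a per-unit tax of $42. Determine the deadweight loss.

$1680

In inverse form: demand P = 183 − 0.5Q, supply P = 62 + 0.025Q.
Competitive equilibrium: 183 − 0.5Q = 62 + 0.025Q → Q* = 230.4762, P* = 67.7619.
With the tax, the buyer price exceeds the seller price by 42: (183 − 0.5Q) − (62 + 0.025Q) = 42 → Q' = 150.4762.
ΔQ = 230.4762 − 150.4762 = 80; the wedge equals the tax, 42.
DWL = ½ × 80 × 42 = $1680.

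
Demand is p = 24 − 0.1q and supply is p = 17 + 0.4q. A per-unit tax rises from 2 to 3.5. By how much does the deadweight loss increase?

8.25

Competitive equilibrium: 24 − 0.1q = 17 + 0.4q → q* = 14, p* = 22.6.
For a per-unit tax t: Δq = t/0.5, so DWL = ½·t·(t/0.5) = t²/1.
At t = 2: DWL = 4. At t = 3.5: DWL = 12.25.
Increase = 12.25 − 4 = 8.25.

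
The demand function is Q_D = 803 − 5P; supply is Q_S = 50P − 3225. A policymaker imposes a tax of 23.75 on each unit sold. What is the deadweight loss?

In inverse form: demand P = 160.6 − 0.2Q, supply P = 64.5 + 0.02Q.
Competitive equilibrium: 160.6 − 0.2Q = 64.5 + 0.02Q → Q* = 436.8182, P* = 73.2364.
With the tax, the buyer price exceeds the seller price by 23.75: (160.6 − 0.2Q) − (64.5 + 0.02Q) = 23.75 → Q' = 328.8636.
ΔQ = 436.8182 − 328.8636 = 107.9546; the wedge equals the tax, 23.75.
DWL = ½ × 107.9546 × 23.75 = 1281.96.

1281.96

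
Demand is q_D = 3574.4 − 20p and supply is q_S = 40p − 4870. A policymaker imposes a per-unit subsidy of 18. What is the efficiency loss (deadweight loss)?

In inverse form: demand p = 178.72 − 0.05q, supply p = 121.75 + 0.025q.
Competitive equilibrium: 178.72 − 0.05q = 121.75 + 0.025q → q* = 759.6, p* = 140.74.
The subsidy lowers effective supply by 18: p = 103.75 + 0.025q.
New quantity: 178.72 − 0.05q = 103.75 + 0.025q → q' = 999.6.
Overproduction Δq = 999.6 − 759.6 = 240; wedge = subsidy = 18.
The triangle = ½ × 240 × 18 = 2160.

2160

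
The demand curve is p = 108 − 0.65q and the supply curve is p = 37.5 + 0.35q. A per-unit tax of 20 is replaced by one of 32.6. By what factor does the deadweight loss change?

2.6569

Competitive equilibrium: 108 − 0.65q = 37.5 + 0.35q → q* = 70.5, p* = 62.175.
For a per-unit tax t: Δq = t/1, so DWL = ½·t·(t/1) = t²/2.
At t = 20: DWL = 200. At t = 32.6: DWL = 531.38.
Ratio = (32.6/20)² = 2.6569.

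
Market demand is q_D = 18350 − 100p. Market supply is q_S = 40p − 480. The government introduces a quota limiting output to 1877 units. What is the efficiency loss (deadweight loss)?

159924.26

In inverse form: demand p = 183.5 − 0.01q, supply p = 12 + 0.025q.
Competitive equilibrium: 183.5 − 0.01q = 12 + 0.025q → q* = 4900, p* = 134.5.
At q = 1877: demand price = 183.5 − 0.01·1877 = 164.73; supply price = 12 + 0.025·1877 = 58.925.
Δq = 4900 − 1877 = 3023; wedge = 164.73 − 58.925 = 105.805.
The triangle = ½ × 3023 × 105.805 = 159924.26.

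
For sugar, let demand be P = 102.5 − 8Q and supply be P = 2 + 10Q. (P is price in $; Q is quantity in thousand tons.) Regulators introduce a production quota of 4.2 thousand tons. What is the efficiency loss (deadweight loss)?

$17.22 thousand

Competitive equilibrium: 102.5 − 8Q = 2 + 10Q → Q* = 5.5833, P* = 57.8333.
At Q = 4.2: demand price = 102.5 − 8·4.2 = 68.9; supply price = 2 + 10·4.2 = 44.
ΔQ = 5.5833 − 4.2 = 1.3833; wedge = 68.9 − 44 = 24.9.
The triangle = ½ × 1.3833 × 24.9 = $17.22 thousand.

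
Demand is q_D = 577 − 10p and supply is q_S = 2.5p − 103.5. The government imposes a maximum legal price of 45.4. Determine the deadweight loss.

127.69

In inverse form: demand p = 57.7 − 0.1q, supply p = 41.4 + 0.4q.
Competitive equilibrium: 57.7 − 0.1q = 41.4 + 0.4q → q* = 32.6, p* = 54.44.
At the ceiling p = 45.4, quantity supplied = (45.4 − 41.4)/0.4 = 10.
Willingness to pay at q' = 10: 57.7 − 0.1·10 = 56.7.
Δq = 32.6 − 10 = 22.6; wedge = 56.7 − 45.4 = 11.3.
Welfare loss = ½ × 22.6 × 11.3 = 127.69.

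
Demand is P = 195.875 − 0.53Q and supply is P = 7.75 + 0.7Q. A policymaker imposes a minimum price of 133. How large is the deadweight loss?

724.18

Competitive equilibrium: 195.875 − 0.53Q = 7.75 + 0.7Q → Q* = 152.9472, P* = 114.813.
At the floor P = 133, quantity demanded = (195.875 − 133)/0.53 = 118.6321.
Sellers' marginal cost at Q' = 118.6321: 7.75 + 0.7·118.6321 = 90.7925.
ΔQ = 152.9472 − 118.6321 = 34.3151; wedge = 133 − 90.7925 = 42.2075.
Deadweight loss = ½ × 34.3151 × 42.2075 = 724.18.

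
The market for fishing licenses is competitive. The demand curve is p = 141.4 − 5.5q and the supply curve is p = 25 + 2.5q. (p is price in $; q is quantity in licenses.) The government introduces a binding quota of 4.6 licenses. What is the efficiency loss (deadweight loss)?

$396.01

Competitive equilibrium: 141.4 − 5.5q = 25 + 2.5q → q* = 14.55, p* = 61.375.
At q = 4.6: demand price = 141.4 − 5.5·4.6 = 116.1; supply price = 25 + 2.5·4.6 = 36.5.
Δq = 14.55 − 4.6 = 9.95; wedge = 116.1 − 36.5 = 79.6.
The triangle = ½ × 9.95 × 79.6 = $396.01.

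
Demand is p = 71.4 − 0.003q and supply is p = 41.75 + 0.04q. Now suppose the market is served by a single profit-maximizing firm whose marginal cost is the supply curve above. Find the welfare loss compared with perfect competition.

43.48

Competitive equilibrium: 71.4 − 0.003q = 41.75 + 0.04q → q* = 689.5349, p* = 69.3314.
Marginal revenue: MR = 71.4 − 0.006q. Set MR = MC: 71.4 − 0.006q = 41.75 + 0.04q → q_m = 644.5652.
Price p_m = 71.4 − 0.003·644.5652 = 69.4663; MC(q_m) = 41.75 + 0.04·644.5652 = 67.5326.
Competitive q* = 689.5349, so Δq = 44.9697; wedge = 69.4663 − 67.5326 = 1.9337.
Welfare loss = ½ × 44.9697 × 1.9337 = 43.48.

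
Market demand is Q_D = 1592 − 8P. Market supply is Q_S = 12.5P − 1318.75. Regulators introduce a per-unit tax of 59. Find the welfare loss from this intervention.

In inverse form: demand P = 199 − 0.125Q, supply P = 105.5 + 0.08Q.
Competitive equilibrium: 199 − 0.125Q = 105.5 + 0.08Q → Q* = 456.0976, P* = 141.9878.
With the tax, the buyer price exceeds the seller price by 59: (199 − 0.125Q) − (105.5 + 0.08Q) = 59 → Q' = 168.2927.
ΔQ = 456.0976 − 168.2927 = 287.8049; the wedge equals the tax, 59.
The triangle = ½ × 287.8049 × 59 = 8490.24.

8490.24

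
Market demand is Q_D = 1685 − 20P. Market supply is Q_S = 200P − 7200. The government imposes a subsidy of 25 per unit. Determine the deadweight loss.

5681.82

In inverse form: demand P = 84.25 − 0.05Q, supply P = 36 + 0.005Q.
Competitive equilibrium: 84.25 − 0.05Q = 36 + 0.005Q → Q* = 877.2727, P* = 40.3864.
The subsidy lowers effective supply by 25: P = 11 + 0.005Q.
New quantity: 84.25 − 0.05Q = 11 + 0.005Q → Q' = 1331.8182.
Overproduction ΔQ = 1331.8182 − 877.2727 = 454.5455; wedge = subsidy = 25.
Deadweight loss = ½ × 454.5455 × 25 = 5681.82.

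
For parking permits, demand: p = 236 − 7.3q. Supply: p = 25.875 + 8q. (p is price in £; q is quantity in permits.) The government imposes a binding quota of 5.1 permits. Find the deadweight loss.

Competitive equilibrium: 236 − 7.3q = 25.875 + 8q → q* = 13.7337, p* = 135.7443.
At q = 5.1: demand price = 236 − 7.3·5.1 = 198.77; supply price = 25.875 + 8·5.1 = 66.675.
Δq = 13.7337 − 5.1 = 8.6337; wedge = 198.77 − 66.675 = 132.095.
Welfare loss = ½ × 8.6337 × 132.095 = £570.23.

£570.23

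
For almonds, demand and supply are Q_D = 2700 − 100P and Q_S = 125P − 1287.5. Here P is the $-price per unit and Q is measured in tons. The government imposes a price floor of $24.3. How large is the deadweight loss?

In inverse form: demand P = 27 − 0.01Q, supply P = 10.3 + 0.008Q.
Competitive equilibrium: 27 − 0.01Q = 10.3 + 0.008Q → Q* = 927.7778, P* = 17.7222.
At the floor P = 24.3, quantity demanded = (27 − 24.3)/0.01 = 270.
Sellers' marginal cost at Q' = 270: 10.3 + 0.008·270 = 12.46.
ΔQ = 927.7778 − 270 = 657.7778; wedge = 24.3 − 12.46 = 11.84.
The triangle = ½ × 657.7778 × 11.84 = $3894.04.

$3894.04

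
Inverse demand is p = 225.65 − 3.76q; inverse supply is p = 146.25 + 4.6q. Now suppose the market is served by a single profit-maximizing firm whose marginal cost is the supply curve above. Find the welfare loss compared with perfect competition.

36.29

Competitive equilibrium: 225.65 − 3.76q = 146.25 + 4.6q → q* = 9.4976, p* = 189.939.
Marginal revenue: MR = 225.65 − 7.52q. Set MR = MC: 225.65 − 7.52q = 146.25 + 4.6q → q_m = 6.5512.
Price p_m = 225.65 − 3.76·6.5512 = 201.0175; MC(q_m) = 146.25 + 4.6·6.5512 = 176.3855.
Competitive q* = 9.4976, so Δq = 2.9464; wedge = 201.0175 − 176.3855 = 24.632.
DWL = ½ × 2.9464 × 24.632 = 36.29.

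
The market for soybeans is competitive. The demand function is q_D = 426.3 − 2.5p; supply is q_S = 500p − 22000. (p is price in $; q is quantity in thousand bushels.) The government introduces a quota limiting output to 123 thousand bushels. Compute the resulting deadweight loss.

$7388.56 thousand

In inverse form: demand p = 170.52 − 0.4q, supply p = 44 + 0.002q.
Competitive equilibrium: 170.52 − 0.4q = 44 + 0.002q → q* = 314.7264, p* = 44.6295.
At q = 123: demand price = 170.52 − 0.4·123 = 121.32; supply price = 44 + 0.002·123 = 44.246.
Δq = 314.7264 − 123 = 191.7264; wedge = 121.32 − 44.246 = 77.074.
Deadweight loss = ½ × 191.7264 × 77.074 = $7388.56 thousand.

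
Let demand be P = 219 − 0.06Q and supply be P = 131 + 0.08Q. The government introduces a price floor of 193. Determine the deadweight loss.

Competitive equilibrium: 219 − 0.06Q = 131 + 0.08Q → Q* = 628.5714, P* = 181.2857.
At the floor P = 193, quantity demanded = (219 − 193)/0.06 = 433.3333.
Sellers' marginal cost at Q' = 433.3333: 131 + 0.08·433.3333 = 165.6667.
ΔQ = 628.5714 − 433.3333 = 195.2381; wedge = 193 − 165.6667 = 27.3333.
Welfare loss = ½ × 195.2381 × 27.3333 = 2668.25.

2668.25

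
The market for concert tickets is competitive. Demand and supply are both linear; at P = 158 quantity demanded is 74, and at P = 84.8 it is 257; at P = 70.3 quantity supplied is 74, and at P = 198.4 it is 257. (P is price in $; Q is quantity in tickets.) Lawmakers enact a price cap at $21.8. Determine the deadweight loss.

$12212.68

Demand slope = (84.8 − 158)/(257 − 74) = −0.4, so P = 187.6 − 0.4Q.
Supply slope = (198.4 − 70.3)/(257 − 74) = 0.7, so P = 18.5 + 0.7Q.
Competitive equilibrium: 187.6 − 0.4Q = 18.5 + 0.7Q → Q* = 153.7273, P* = 126.1091.
At the ceiling P = 21.8, quantity supplied = (21.8 − 18.5)/0.7 = 4.7143.
Willingness to pay at Q' = 4.7143: 187.6 − 0.4·4.7143 = 185.7143.
ΔQ = 153.7273 − 4.7143 = 149.013; wedge = 185.7143 − 21.8 = 163.9143.
DWL = ½ × 149.013 × 163.9143 = $12212.68.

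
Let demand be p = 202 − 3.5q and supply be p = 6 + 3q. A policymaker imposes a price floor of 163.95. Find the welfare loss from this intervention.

Competitive equilibrium: 202 − 3.5q = 6 + 3q → q* = 30.1538, p* = 96.4615.
At the floor p = 163.95, quantity demanded = (202 − 163.95)/3.5 = 10.8714.
Sellers' marginal cost at q' = 10.8714: 6 + 3·10.8714 = 38.6142.
Δq = 30.1538 − 10.8714 = 19.2824; wedge = 163.95 − 38.6142 = 125.3358.
Welfare loss = ½ × 19.2824 × 125.3358 = 1208.39.

1208.39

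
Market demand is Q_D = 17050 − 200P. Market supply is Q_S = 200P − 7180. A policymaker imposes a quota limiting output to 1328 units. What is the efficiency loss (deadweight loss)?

In inverse form: demand P = 85.25 − 0.005Q, supply P = 35.9 + 0.005Q.
Competitive equilibrium: 85.25 − 0.005Q = 35.9 + 0.005Q → Q* = 4935, P* = 60.575.
At Q = 1328: demand price = 85.25 − 0.005·1328 = 78.61; supply price = 35.9 + 0.005·1328 = 42.54.
ΔQ = 4935 − 1328 = 3607; wedge = 78.61 − 42.54 = 36.07.
Welfare loss = ½ × 3607 × 36.07 = 65052.245.

65052.245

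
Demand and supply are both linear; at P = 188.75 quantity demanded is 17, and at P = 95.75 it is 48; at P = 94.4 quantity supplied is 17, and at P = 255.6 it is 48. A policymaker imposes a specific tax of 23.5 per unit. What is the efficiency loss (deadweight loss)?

33.67

Demand slope = (95.75 − 188.75)/(48 − 17) = −3, so P = 239.75 − 3Q.
Supply slope = (255.6 − 94.4)/(48 − 17) = 5.2, so P = 6 + 5.2Q.
Competitive equilibrium: 239.75 − 3Q = 6 + 5.2Q → Q* = 28.5061, P* = 154.2317.
With the tax, the buyer price exceeds the seller price by 23.5: (239.75 − 3Q) − (6 + 5.2Q) = 23.5 → Q' = 25.6402.
ΔQ = 28.5061 − 25.6402 = 2.8659; the wedge equals the tax, 23.5.
The triangle = ½ × 2.8659 × 23.5 = 33.67.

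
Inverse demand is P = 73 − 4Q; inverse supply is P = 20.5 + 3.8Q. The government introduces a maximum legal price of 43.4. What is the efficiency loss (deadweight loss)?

1.94

Competitive equilibrium: 73 − 4Q = 20.5 + 3.8Q → Q* = 6.7308, P* = 46.0769.
At the ceiling P = 43.4, quantity supplied = (43.4 − 20.5)/3.8 = 6.0263.
Willingness to pay at Q' = 6.0263: 73 − 4·6.0263 = 48.8948.
ΔQ = 6.7308 − 6.0263 = 0.7045; wedge = 48.8948 − 43.4 = 5.4948.
Welfare loss = ½ × 0.7045 × 5.4948 = 1.94.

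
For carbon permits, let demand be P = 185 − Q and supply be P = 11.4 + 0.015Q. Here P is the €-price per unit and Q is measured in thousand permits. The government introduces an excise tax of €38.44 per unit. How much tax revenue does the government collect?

€5118.77 thousand

Competitive equilibrium: 185 − Q = 11.4 + 0.015Q → Q* = 171.0345, P* = 13.9655.
With the tax, the buyer price exceeds the seller price by 38.44: (185 − Q) − (11.4 + 0.015Q) = 38.44 → Q' = 133.1626.
Tax revenue = 38.44 × 133.1626 = €5118.77 thousand.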